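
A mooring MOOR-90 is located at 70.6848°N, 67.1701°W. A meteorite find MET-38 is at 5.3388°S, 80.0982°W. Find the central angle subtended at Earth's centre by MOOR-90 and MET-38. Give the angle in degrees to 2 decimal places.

Δφ = -76.0236°,  Δλ = -12.9281°
a = sin²(Δφ/2) + cos φ₁ cos φ₂ sin²(Δλ/2) = 0.383413
c = 2·arcsin(√a) = 1.335456 rad = 76.5160°

76.52°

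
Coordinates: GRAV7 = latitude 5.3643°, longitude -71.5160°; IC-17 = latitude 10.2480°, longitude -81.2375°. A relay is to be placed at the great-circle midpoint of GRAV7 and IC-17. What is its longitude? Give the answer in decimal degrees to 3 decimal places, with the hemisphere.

76.348°W

Bx = cos φ₂ cos Δλ = 0.969916,  By = cos φ₂ sin Δλ = -0.166165
φₘ = atan2(sin φ₁ + sin φ₂, √((cos φ₁ + Bx)² + By²)) = 7.83398°
λₘ = λ₁ + atan2(By, cos φ₁ + Bx) = -76.34826°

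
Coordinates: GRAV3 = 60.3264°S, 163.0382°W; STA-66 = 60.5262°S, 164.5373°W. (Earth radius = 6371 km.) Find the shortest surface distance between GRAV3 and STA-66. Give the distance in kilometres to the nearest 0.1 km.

85.2 km

Δφ = -0.1998°,  Δλ = -1.4991°
a = sin²(Δφ/2) + cos φ₁ cos φ₂ sin²(Δλ/2) = 0.000045
c = 2·arcsin(√a) = 0.013375 rad = 0.7664°
d = R·c = 6371 × 0.013375 = 85.2 km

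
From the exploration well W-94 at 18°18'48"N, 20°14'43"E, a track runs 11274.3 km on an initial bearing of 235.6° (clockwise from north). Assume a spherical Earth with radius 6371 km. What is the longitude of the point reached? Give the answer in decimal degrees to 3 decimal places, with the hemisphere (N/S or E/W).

70.711°W

W-94: φ = +18.31333°, λ = +20.24528°
δ = d/R = 11274.3/6371 = 1.769628 rad
φ₂ = arcsin(sin φ₁ cos δ + cos φ₁ sin δ cos θ)
   = arcsin(0.31421·-0.19752 + 0.94935·0.98030·-0.56497) = -36.00461°
λ₂ = λ₁ + atan2(sin θ sin δ cos φ₁, cos δ − sin φ₁ sin φ₂) = -70.71072°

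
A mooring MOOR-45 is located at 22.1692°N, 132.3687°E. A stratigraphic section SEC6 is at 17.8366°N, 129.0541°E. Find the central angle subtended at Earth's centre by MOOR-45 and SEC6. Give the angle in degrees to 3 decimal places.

5.335°

Δφ = -4.3326°,  Δλ = -3.3146°
a = sin²(Δφ/2) + cos φ₁ cos φ₂ sin²(Δλ/2) = 0.002166
c = 2·arcsin(√a) = 0.093119 rad = 5.3353°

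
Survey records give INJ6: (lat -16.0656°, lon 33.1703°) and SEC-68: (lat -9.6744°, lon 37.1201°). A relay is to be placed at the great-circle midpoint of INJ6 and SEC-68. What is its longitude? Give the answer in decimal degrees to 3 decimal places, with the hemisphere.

Bx = cos φ₂ cos Δλ = 0.983437,  By = cos φ₂ sin Δλ = 0.067903
φₘ = atan2(sin φ₁ + sin φ₂, √((cos φ₁ + Bx)² + By²)) = -12.87739°
λₘ = λ₁ + atan2(By, cos φ₁ + Bx) = 35.17040°

35.170°E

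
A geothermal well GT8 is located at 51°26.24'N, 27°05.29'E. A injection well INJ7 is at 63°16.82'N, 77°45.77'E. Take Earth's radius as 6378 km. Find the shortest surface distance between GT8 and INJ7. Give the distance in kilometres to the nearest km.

GT8: φ = +51.43733°, λ = +27.08817°
INJ7: φ = +63.28033°, λ = +77.76283°
Δφ = 11.8430°,  Δλ = 50.6747°
a = sin²(Δφ/2) + cos φ₁ cos φ₂ sin²(Δλ/2) = 0.061974
c = 2·arcsin(√a) = 0.503183 rad = 28.8302°
d = R·c = 6378 × 0.503183 = 3209.3 km

3209 km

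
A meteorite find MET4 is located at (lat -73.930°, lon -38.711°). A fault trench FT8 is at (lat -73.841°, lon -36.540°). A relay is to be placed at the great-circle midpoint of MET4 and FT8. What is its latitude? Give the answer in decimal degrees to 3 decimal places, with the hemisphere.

73.888°S

Bx = cos φ₂ cos Δλ = 0.278104,  By = cos φ₂ sin Δλ = 0.010543
φₘ = atan2(sin φ₁ + sin φ₂, √((cos φ₁ + Bx)² + By²)) = -73.88824°
λₘ = λ₁ + atan2(By, cos φ₁ + Bx) = -37.62258°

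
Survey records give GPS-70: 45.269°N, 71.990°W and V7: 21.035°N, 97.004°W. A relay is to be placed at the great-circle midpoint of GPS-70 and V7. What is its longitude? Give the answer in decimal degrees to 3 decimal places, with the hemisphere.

Bx = cos φ₂ cos Δλ = 0.845816,  By = cos φ₂ sin Δλ = -0.394662
φₘ = atan2(sin φ₁ + sin φ₂, √((cos φ₁ + Bx)² + By²)) = 33.77221°
λₘ = λ₁ + atan2(By, cos φ₁ + Bx) = -86.27873°

86.279°W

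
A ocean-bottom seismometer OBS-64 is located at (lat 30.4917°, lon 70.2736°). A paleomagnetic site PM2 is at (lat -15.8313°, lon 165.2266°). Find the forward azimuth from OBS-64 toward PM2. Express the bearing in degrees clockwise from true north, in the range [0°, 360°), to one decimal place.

Δλ = 94.9530°
y = sin Δλ · cos φ₂ = 0.958477
x = cos φ₁ sin φ₂ − sin φ₁ cos φ₂ cos Δλ = -0.192930
θ = atan2(y, x) = 101.3809° → 101.3809° (mod 360°)

101.4°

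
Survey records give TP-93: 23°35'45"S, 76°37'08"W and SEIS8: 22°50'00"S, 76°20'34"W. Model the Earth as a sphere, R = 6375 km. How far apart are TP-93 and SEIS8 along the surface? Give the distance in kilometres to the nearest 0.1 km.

TP-93: φ = -23.59583°, λ = -76.61889°
SEIS8: φ = -22.83333°, λ = -76.34278°
Δφ = 0.7625°,  Δλ = 0.2761°
a = sin²(Δφ/2) + cos φ₁ cos φ₂ sin²(Δλ/2) = 0.000049
c = 2·arcsin(√a) = 0.014026 rad = 0.8036°
d = R·c = 6375 × 0.014026 = 89.4 km

89.4 km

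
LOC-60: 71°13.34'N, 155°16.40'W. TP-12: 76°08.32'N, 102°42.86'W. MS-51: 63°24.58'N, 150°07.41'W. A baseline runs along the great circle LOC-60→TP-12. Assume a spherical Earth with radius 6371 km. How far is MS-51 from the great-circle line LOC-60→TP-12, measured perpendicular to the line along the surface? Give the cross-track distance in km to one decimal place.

805.2 km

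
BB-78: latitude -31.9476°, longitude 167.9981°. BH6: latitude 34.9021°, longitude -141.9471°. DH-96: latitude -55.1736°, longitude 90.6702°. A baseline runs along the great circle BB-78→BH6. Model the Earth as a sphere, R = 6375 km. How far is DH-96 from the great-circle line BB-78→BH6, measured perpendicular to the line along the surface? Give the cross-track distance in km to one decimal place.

δ₁₃ = central angle BB-78→DH-96 = 0.999561 rad  (haversine)
θ₁₃ = bearing BB-78→DH-96 = 221.478°,  θ₁₂ = bearing BB-78→BH6 = 39.449°
dₓₜ = R·arcsin(sin δ₁₃ · sin(θ₁₃ − θ₁₂)) = 6375·arcsin(0.84123·sin(182.030°)) = -189.968 km
|dₓₜ| = 189.968 km

190.0 km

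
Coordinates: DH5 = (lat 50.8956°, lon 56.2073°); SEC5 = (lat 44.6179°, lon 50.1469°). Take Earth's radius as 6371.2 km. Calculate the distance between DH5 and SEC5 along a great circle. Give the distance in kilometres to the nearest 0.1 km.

Δφ = -6.2777°,  Δλ = -6.0604°
a = sin²(Δφ/2) + cos φ₁ cos φ₂ sin²(Δλ/2) = 0.004253
c = 2·arcsin(√a) = 0.130520 rad = 7.4782°
d = R·c = 6371.2 × 0.130520 = 831.6 km

831.6 km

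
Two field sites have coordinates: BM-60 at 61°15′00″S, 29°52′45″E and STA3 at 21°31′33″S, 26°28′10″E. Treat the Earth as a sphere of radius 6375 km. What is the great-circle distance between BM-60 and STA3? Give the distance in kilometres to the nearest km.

4428 km

BM-60: φ = -61.25000°, λ = +29.87917°
STA3: φ = -21.52583°, λ = +26.46944°
Δφ = 39.7242°,  Δλ = -3.4097°
a = sin²(Δφ/2) + cos φ₁ cos φ₂ sin²(Δλ/2) = 0.115831
c = 2·arcsin(√a) = 0.694556 rad = 39.7951°
d = R·c = 6375 × 0.694556 = 4427.8 km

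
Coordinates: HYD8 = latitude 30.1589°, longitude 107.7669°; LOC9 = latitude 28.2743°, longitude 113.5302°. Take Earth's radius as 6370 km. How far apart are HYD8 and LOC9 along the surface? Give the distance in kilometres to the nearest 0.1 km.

597.1 km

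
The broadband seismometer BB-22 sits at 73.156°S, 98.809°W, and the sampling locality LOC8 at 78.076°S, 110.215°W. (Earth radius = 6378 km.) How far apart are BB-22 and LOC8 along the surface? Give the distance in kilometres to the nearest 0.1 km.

Δφ = -4.9200°,  Δλ = -11.4060°
a = sin²(Δφ/2) + cos φ₁ cos φ₂ sin²(Δλ/2) = 0.002433
c = 2·arcsin(√a) = 0.098701 rad = 5.6551°
d = R·c = 6378 × 0.098701 = 629.5 km

629.5 km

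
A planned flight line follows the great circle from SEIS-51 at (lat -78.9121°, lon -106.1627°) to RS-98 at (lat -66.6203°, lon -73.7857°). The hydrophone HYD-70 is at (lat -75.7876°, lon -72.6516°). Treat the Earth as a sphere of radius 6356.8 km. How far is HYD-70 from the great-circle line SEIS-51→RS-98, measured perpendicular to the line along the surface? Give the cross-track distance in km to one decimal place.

δ₁₃ = central angle SEIS-51→HYD-70 = 0.136744 rad  (haversine)
θ₁₃ = bearing SEIS-51→HYD-70 = 83.912°,  θ₁₂ = bearing SEIS-51→RS-98 = 54.360°
dₓₜ = R·arcsin(sin δ₁₃ · sin(θ₁₃ − θ₁₂)) = 6356.8·arcsin(0.13632·sin(29.552°)) = 427.712 km
|dₓₜ| = 427.712 km

427.7 km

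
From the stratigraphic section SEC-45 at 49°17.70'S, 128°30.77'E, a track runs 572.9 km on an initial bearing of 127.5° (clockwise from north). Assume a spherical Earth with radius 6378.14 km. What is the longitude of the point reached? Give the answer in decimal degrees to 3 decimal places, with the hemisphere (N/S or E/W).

135.187°E

SEC-45: φ = -49.29500°, λ = +128.51283°
δ = d/R = 572.9/6378.14 = 0.089822 rad
φ₂ = arcsin(sin φ₁ cos δ + cos φ₁ sin δ cos θ)
   = arcsin(-0.75808·0.99597 + 0.65216·0.08970·-0.60876) = -52.24481°
λ₂ = λ₁ + atan2(sin θ sin δ cos φ₁, cos δ − sin φ₁ sin φ₂) = 135.18729°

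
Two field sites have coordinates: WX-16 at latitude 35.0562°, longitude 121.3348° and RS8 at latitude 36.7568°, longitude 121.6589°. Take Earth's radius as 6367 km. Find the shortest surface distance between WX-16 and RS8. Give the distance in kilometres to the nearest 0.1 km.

Δφ = 1.7006°,  Δλ = 0.3241°
a = sin²(Δφ/2) + cos φ₁ cos φ₂ sin²(Δλ/2) = 0.000225
c = 2·arcsin(√a) = 0.030033 rad = 1.7207°
d = R·c = 6367 × 0.030033 = 191.2 km

191.2 km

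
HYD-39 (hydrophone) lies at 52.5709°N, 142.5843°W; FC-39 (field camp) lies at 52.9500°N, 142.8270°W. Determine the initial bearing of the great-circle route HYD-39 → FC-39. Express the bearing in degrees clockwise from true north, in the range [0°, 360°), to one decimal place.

Δλ = -0.2427°
y = sin Δλ · cos φ₂ = -0.002552
x = cos φ₁ sin φ₂ − sin φ₁ cos φ₂ cos Δλ = 0.006621
θ = atan2(y, x) = -21.0806° → 338.9194° (mod 360°)

338.9°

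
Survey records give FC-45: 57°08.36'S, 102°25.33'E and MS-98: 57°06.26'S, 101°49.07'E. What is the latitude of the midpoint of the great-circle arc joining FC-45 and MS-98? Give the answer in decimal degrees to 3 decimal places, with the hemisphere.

57.122°S

FC-45: φ = -57.13933°, λ = +102.42217°
MS-98: φ = -57.10433°, λ = +101.81783°
Bx = cos φ₂ cos Δλ = 0.543081,  By = cos φ₂ sin Δλ = -0.005728
φₘ = atan2(sin φ₁ + sin φ₂, √((cos φ₁ + Bx)² + By²)) = -57.12220°
λₘ = λ₁ + atan2(By, cos φ₁ + Bx) = 102.11986°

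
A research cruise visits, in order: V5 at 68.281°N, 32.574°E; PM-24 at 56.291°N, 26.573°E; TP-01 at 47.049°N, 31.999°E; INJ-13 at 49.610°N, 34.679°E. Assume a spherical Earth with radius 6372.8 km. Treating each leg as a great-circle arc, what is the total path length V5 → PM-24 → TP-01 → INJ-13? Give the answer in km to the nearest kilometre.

V5→PM-24: c = 0.214615 rad, d = 1367.70 km
PM-24→TP-01: c = 0.171532 rad, d = 1093.14 km
TP-01→INJ-13: c = 0.054444 rad, d = 346.96 km
Total = 1367.70 + 1093.14 + 346.96 = 2807.80 km

2808 km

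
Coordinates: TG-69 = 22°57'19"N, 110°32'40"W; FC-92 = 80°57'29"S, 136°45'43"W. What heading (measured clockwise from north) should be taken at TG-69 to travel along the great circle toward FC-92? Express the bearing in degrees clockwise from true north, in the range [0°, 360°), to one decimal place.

TG-69: φ = +22.95528°, λ = -110.54444°
FC-92: φ = -80.95806°, λ = -136.76194°
Δλ = -26.2175°
y = sin Δλ · cos φ₂ = -0.069429
x = cos φ₁ sin φ₂ − sin φ₁ cos φ₂ cos Δλ = -0.964355
θ = atan2(y, x) = -175.8821° → 184.1179° (mod 360°)

184.1°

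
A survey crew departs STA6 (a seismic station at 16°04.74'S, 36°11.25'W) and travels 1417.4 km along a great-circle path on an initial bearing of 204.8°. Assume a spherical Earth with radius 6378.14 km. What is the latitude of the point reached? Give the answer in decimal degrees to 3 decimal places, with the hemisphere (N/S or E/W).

STA6: φ = -16.07900°, λ = -36.18750°
δ = d/R = 1417.4/6378.14 = 0.222228 rad
φ₂ = arcsin(sin φ₁ cos δ + cos φ₁ sin δ cos θ)
   = arcsin(-0.27696·0.97541 + 0.96088·0.22040·-0.90778) = -27.54220°
λ₂ = λ₁ + atan2(sin θ sin δ cos φ₁, cos δ − sin φ₁ sin φ₂) = -42.17231°

27.542°S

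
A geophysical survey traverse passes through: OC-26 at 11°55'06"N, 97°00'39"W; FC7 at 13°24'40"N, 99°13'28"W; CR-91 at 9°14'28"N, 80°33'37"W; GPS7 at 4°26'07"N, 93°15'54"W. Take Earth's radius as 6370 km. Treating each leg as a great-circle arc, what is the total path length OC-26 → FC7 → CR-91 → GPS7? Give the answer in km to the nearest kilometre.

OC-26: φ = +11.91833°, λ = -97.01083°
FC7: φ = +13.41111°, λ = -99.22444°
CR-91: φ = +9.24111°, λ = -80.56028°
GPS7: φ = +4.43528°, λ = -93.26500°
OC-26→FC7: c = 0.045821 rad, d = 291.88 km
FC7→CR-91: c = 0.327463 rad, d = 2085.94 km
CR-91→GPS7: c = 0.235530 rad, d = 1500.32 km
Total = 291.88 + 2085.94 + 1500.32 = 3878.15 km

3878 km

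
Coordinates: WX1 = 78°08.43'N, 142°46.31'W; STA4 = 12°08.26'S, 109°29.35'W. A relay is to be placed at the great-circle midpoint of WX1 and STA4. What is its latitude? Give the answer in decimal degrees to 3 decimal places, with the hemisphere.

33.636°N

WX1: φ = +78.14050°, λ = -142.77183°
STA4: φ = -12.13767°, λ = -109.48917°
Bx = cos φ₂ cos Δλ = 0.817285,  By = cos φ₂ sin Δλ = 0.536502
φₘ = atan2(sin φ₁ + sin φ₂, √((cos φ₁ + Bx)² + By²)) = 33.63559°
λₘ = λ₁ + atan2(By, cos φ₁ + Bx) = -115.09285°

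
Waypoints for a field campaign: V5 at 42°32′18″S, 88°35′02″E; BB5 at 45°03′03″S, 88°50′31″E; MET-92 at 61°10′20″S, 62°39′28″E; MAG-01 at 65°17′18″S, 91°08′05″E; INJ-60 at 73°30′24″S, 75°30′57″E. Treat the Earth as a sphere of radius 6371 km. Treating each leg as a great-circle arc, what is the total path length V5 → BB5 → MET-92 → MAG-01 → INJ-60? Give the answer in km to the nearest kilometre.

5326 km

V5: φ = -42.53833°, λ = +88.58389°
BB5: φ = -45.05083°, λ = +88.84194°
MET-92: φ = -61.17222°, λ = +62.65778°
MAG-01: φ = -65.28833°, λ = +91.13472°
INJ-60: φ = -73.50667°, λ = +75.51583°
V5→BB5: c = 0.043972 rad, d = 280.14 km
BB5→MET-92: c = 0.387866 rad, d = 2471.09 km
MET-92→MAG-01: c = 0.232767 rad, d = 1482.96 km
MAG-01→INJ-60: c = 0.171394 rad, d = 1091.95 km
Total = 280.14 + 2471.09 + 1482.96 + 1091.95 = 5326.15 km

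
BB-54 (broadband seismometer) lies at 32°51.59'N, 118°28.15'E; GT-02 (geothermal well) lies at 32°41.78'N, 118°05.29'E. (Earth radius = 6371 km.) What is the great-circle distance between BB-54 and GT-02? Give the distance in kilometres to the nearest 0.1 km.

40.0 km

BB-54: φ = +32.85983°, λ = +118.46917°
GT-02: φ = +32.69633°, λ = +118.08817°
Δφ = -0.1635°,  Δλ = -0.3810°
a = sin²(Δφ/2) + cos φ₁ cos φ₂ sin²(Δλ/2) = 0.000010
c = 2·arcsin(√a) = 0.006277 rad = 0.3596°
d = R·c = 6371 × 0.006277 = 40.0 km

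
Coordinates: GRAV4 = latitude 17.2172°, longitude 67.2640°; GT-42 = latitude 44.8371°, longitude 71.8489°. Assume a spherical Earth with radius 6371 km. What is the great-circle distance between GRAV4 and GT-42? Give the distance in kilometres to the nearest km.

Δφ = 27.6199°,  Δλ = 4.5849°
a = sin²(Δφ/2) + cos φ₁ cos φ₂ sin²(Δλ/2) = 0.058062
c = 2·arcsin(√a) = 0.486713 rad = 27.8866°
d = R·c = 6371 × 0.486713 = 3100.8 km

3101 km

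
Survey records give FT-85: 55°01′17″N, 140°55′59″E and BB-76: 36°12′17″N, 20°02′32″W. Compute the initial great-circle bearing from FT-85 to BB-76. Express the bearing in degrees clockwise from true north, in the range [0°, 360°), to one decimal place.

FT-85: φ = +55.02139°, λ = +140.93306°
BB-76: φ = +36.20472°, λ = -20.04222°
Δλ = -160.9753°
y = sin Δλ · cos φ₂ = -0.263034
x = cos φ₁ sin φ₂ − sin φ₁ cos φ₂ cos Δλ = 0.963657
θ = atan2(y, x) = -15.2672° → 344.7328° (mod 360°)

344.7°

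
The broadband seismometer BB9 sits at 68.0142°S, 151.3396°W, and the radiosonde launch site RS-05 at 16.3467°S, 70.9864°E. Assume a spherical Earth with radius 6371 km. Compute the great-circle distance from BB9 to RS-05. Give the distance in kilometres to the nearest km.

Δφ = 51.6675°,  Δλ = -137.6740°
a = sin²(Δφ/2) + cos φ₁ cos φ₂ sin²(Δλ/2) = 0.502308
c = 2·arcsin(√a) = 1.575413 rad = 90.2645°
d = R·c = 6371 × 1.575413 = 10037.0 km

10037 km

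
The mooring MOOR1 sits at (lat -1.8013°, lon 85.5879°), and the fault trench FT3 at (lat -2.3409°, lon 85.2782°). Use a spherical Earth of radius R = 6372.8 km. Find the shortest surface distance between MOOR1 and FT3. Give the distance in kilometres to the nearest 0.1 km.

Δφ = -0.5396°,  Δλ = -0.3097°
a = sin²(Δφ/2) + cos φ₁ cos φ₂ sin²(Δλ/2) = 0.000029
c = 2·arcsin(√a) = 0.010857 rad = 0.6221°
d = R·c = 6372.8 × 0.010857 = 69.2 km

69.2 km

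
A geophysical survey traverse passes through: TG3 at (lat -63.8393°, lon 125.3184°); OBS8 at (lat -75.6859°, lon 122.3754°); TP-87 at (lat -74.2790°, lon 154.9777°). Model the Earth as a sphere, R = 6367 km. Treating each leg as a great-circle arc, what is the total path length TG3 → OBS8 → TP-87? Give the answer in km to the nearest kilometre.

2260 km

TG3→OBS8: c = 0.207461 rad, d = 1320.91 km
OBS8→TP-87: c = 0.147490 rad, d = 939.07 km
Total = 1320.91 + 939.07 = 2259.98 km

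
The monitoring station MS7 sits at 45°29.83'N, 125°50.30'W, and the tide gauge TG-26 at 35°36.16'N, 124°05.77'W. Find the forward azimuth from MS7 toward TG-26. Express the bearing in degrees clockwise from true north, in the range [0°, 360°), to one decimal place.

MS7: φ = +45.49717°, λ = -125.83833°
TG-26: φ = +35.60267°, λ = -124.09617°
Δλ = 1.7422°
y = sin Δλ · cos φ₂ = 0.024719
x = cos φ₁ sin φ₂ − sin φ₁ cos φ₂ cos Δλ = -0.171566
θ = atan2(y, x) = 171.8014° → 171.8014° (mod 360°)

171.8°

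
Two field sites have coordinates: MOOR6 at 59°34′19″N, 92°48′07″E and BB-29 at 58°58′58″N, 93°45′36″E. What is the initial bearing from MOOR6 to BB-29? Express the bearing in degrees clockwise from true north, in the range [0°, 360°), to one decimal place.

139.9°

MOOR6: φ = +59.57194°, λ = +92.80194°
BB-29: φ = +58.98278°, λ = +93.76000°
Δλ = 0.9581°
y = sin Δλ · cos φ₂ = 0.008616
x = cos φ₁ sin φ₂ − sin φ₁ cos φ₂ cos Δλ = -0.010221
θ = atan2(y, x) = 139.8691° → 139.8691° (mod 360°)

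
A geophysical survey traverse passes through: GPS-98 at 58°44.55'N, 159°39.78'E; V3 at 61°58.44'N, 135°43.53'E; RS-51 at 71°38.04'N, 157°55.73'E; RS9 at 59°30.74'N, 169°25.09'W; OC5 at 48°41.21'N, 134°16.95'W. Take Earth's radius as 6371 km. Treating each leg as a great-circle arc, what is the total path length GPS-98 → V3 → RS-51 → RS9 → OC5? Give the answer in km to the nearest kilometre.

GPS-98: φ = +58.74250°, λ = +159.66300°
V3: φ = +61.97400°, λ = +135.72550°
RS-51: φ = +71.63400°, λ = +157.92883°
RS9: φ = +59.51233°, λ = -169.41817°
OC5: φ = +48.68683°, λ = -134.28250°
GPS-98→V3: c = 0.212818 rad, d = 1355.87 km
V3→RS-51: c = 0.224782 rad, d = 1432.09 km
RS-51→RS9: c = 0.309655 rad, d = 1972.81 km
RS9→OC5: c = 0.399708 rad, d = 2546.54 km
Total = 1355.87 + 1432.09 + 1972.81 + 2546.54 = 7307.31 km

7307 km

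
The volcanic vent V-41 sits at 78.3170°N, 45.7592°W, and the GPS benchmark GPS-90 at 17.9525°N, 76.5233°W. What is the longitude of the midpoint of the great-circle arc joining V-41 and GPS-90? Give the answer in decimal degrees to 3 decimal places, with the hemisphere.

71.264°W

Bx = cos φ₂ cos Δλ = 0.817444,  By = cos φ₂ sin Δλ = -0.486601
φₘ = atan2(sin φ₁ + sin φ₂, √((cos φ₁ + Bx)² + By²)) = 48.72602°
λₘ = λ₁ + atan2(By, cos φ₁ + Bx) = -71.26440°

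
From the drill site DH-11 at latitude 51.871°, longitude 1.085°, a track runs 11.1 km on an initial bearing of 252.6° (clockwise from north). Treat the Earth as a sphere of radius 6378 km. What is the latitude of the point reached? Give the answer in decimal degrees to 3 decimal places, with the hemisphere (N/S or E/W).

51.841°N

δ = d/R = 11.1/6378 = 0.001740 rad
φ₂ = arcsin(sin φ₁ cos δ + cos φ₁ sin δ cos θ)
   = arcsin(0.78662·1.00000 + 0.61743·0.00174·-0.29904) = 51.84108°
λ₂ = λ₁ + atan2(sin θ sin δ cos φ₁, cos δ − sin φ₁ sin φ₂) = 0.93099°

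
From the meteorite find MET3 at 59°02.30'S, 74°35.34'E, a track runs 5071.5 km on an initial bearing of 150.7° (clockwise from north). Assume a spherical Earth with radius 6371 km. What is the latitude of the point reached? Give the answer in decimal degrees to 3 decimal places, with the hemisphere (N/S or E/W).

MET3: φ = -59.03833°, λ = +74.58900°
δ = d/R = 5071.5/6371 = 0.796029 rad
φ₂ = arcsin(sin φ₁ cos δ + cos φ₁ sin δ cos θ)
   = arcsin(-0.85751·0.69955 + 0.51446·0.71458·-0.87207) = -66.99478°
λ₂ = λ₁ + atan2(sin θ sin δ cos φ₁, cos δ − sin φ₁ sin φ₂) = -168.89491°

66.995°S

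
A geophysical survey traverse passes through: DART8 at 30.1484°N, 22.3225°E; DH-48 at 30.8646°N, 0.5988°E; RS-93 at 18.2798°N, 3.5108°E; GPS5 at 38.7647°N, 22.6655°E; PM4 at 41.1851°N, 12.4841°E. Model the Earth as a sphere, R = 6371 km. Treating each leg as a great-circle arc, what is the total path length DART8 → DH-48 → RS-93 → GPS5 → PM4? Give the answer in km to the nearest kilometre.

7352 km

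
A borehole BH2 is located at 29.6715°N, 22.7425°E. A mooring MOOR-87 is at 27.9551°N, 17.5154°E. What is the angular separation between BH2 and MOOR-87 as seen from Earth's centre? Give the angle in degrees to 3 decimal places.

4.890°

Δφ = -1.7164°,  Δλ = -5.2271°
a = sin²(Δφ/2) + cos φ₁ cos φ₂ sin²(Δλ/2) = 0.001820
c = 2·arcsin(√a) = 0.085353 rad = 4.8904°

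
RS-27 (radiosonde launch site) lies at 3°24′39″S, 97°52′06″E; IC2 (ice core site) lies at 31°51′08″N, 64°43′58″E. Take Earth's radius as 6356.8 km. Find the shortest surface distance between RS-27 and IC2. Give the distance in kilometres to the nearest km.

5244 km

RS-27: φ = -3.41083°, λ = +97.86833°
IC2: φ = +31.85222°, λ = +64.73278°
Δφ = 35.2631°,  Δλ = -33.1356°
a = sin²(Δφ/2) + cos φ₁ cos φ₂ sin²(Δλ/2) = 0.160688
c = 2·arcsin(√a) = 0.824910 rad = 47.2639°
d = R·c = 6356.8 × 0.824910 = 5243.8 km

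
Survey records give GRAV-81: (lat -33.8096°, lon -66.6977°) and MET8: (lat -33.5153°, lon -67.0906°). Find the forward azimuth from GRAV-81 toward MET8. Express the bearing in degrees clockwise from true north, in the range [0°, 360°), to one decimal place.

Δλ = -0.3929°
y = sin Δλ · cos φ₂ = -0.005717
x = cos φ₁ sin φ₂ − sin φ₁ cos φ₂ cos Δλ = 0.005126
θ = atan2(y, x) = -48.1234° → 311.8766° (mod 360°)

311.9°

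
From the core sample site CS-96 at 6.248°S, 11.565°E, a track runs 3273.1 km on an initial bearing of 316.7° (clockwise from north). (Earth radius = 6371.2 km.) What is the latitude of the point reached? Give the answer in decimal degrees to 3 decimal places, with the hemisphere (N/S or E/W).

15.114°N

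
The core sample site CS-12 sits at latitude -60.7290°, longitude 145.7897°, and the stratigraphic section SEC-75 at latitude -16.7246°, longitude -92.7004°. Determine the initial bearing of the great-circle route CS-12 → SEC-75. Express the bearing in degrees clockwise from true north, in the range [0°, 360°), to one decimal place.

125.3°

Δλ = 121.5099°
y = sin Δλ · cos φ₂ = 0.816486
x = cos φ₁ sin φ₂ − sin φ₁ cos φ₂ cos Δλ = -0.577331
θ = atan2(y, x) = 125.2638° → 125.2638° (mod 360°)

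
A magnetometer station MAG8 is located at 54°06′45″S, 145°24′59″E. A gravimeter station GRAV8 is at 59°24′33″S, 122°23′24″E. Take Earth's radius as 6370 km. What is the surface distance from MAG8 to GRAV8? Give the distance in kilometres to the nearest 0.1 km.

1512.0 km

MAG8: φ = -54.11250°, λ = +145.41639°
GRAV8: φ = -59.40917°, λ = +122.39000°
Δφ = -5.2967°,  Δλ = -23.0264°
a = sin²(Δφ/2) + cos φ₁ cos φ₂ sin²(Δλ/2) = 0.014019
c = 2·arcsin(√a) = 0.237362 rad = 13.5999°
d = R·c = 6370 × 0.237362 = 1512.0 km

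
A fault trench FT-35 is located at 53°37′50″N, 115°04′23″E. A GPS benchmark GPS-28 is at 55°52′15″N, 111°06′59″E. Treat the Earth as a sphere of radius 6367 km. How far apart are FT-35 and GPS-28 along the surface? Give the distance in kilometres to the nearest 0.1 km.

355.4 km

FT-35: φ = +53.63056°, λ = +115.07306°
GPS-28: φ = +55.87083°, λ = +111.11639°
Δφ = 2.2403°,  Δλ = -3.9567°
a = sin²(Δφ/2) + cos φ₁ cos φ₂ sin²(Δλ/2) = 0.000779
c = 2·arcsin(√a) = 0.055816 rad = 3.1980°
d = R·c = 6367 × 0.055816 = 355.4 km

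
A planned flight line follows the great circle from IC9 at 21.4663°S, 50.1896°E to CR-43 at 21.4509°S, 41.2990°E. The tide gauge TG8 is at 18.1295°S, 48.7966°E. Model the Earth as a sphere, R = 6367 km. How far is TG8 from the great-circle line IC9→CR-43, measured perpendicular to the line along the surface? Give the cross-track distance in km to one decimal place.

373.9 km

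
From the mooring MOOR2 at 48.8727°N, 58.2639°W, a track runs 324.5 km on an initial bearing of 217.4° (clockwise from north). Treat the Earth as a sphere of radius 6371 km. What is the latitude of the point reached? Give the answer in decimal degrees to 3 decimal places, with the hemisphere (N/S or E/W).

δ = d/R = 324.5/6371 = 0.050934 rad
φ₂ = arcsin(sin φ₁ cos δ + cos φ₁ sin δ cos θ)
   = arcsin(0.75325·0.99870 + 0.65773·0.05091·-0.79441) = 46.52470°
λ₂ = λ₁ + atan2(sin θ sin δ cos φ₁, cos δ − sin φ₁ sin φ₂) = -60.83981°

46.525°N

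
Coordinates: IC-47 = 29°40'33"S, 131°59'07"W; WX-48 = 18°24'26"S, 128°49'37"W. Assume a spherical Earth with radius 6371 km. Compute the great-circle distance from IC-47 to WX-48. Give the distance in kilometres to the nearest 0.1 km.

1293.2 km

IC-47: φ = -29.67583°, λ = -131.98528°
WX-48: φ = -18.40722°, λ = -128.82694°
Δφ = 11.2686°,  Δλ = 3.1583°
a = sin²(Δφ/2) + cos φ₁ cos φ₂ sin²(Δλ/2) = 0.010265
c = 2·arcsin(√a) = 0.202982 rad = 11.6300°
d = R·c = 6371 × 0.202982 = 1293.2 km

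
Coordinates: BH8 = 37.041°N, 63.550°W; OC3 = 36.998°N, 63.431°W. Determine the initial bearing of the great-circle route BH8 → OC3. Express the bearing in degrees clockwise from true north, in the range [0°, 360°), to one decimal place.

114.3°

Δλ = 0.1190°
y = sin Δλ · cos φ₂ = 0.001659
x = cos φ₁ sin φ₂ − sin φ₁ cos φ₂ cos Δλ = -0.000749
θ = atan2(y, x) = 114.3142° → 114.3142° (mod 360°)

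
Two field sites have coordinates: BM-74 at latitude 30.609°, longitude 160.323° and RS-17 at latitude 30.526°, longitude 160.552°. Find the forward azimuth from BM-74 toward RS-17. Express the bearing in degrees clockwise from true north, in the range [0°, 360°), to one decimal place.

112.8°

Δλ = 0.2290°
y = sin Δλ · cos φ₂ = 0.003443
x = cos φ₁ sin φ₂ − sin φ₁ cos φ₂ cos Δλ = -0.001445
θ = atan2(y, x) = 112.7701° → 112.7701° (mod 360°)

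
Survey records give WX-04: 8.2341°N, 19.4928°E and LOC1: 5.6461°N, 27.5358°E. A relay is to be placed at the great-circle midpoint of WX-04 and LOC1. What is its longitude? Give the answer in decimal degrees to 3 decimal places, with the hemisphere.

23.525°E

Bx = cos φ₂ cos Δλ = 0.985360,  By = cos φ₂ sin Δλ = 0.139237
φₘ = atan2(sin φ₁ + sin φ₂, √((cos φ₁ + Bx)² + By²)) = 6.95706°
λₘ = λ₁ + atan2(By, cos φ₁ + Bx) = 23.52538°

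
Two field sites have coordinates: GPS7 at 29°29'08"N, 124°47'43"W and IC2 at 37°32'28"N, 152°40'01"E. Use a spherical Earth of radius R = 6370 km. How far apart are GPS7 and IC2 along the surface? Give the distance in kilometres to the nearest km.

GPS7: φ = +29.48556°, λ = -124.79528°
IC2: φ = +37.54111°, λ = +152.66694°
Δφ = 8.0556°,  Δλ = -82.5378°
a = sin²(Δφ/2) + cos φ₁ cos φ₂ sin²(Δλ/2) = 0.305222
c = 2·arcsin(√a) = 1.170648 rad = 67.0732°
d = R·c = 6370 × 1.170648 = 7457.0 km

7457 km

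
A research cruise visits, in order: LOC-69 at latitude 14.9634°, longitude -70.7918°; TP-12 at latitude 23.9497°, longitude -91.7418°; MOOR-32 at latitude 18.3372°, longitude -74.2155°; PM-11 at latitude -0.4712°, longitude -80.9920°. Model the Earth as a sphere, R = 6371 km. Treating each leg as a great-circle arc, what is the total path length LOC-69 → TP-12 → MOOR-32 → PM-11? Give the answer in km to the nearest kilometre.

LOC-69→TP-12: c = 0.378124 rad, d = 2409.03 km
TP-12→MOOR-32: c = 0.301353 rad, d = 1919.92 km
MOOR-32→PM-11: c = 0.348251 rad, d = 2218.71 km
Total = 2409.03 + 1919.92 + 2218.71 = 6547.65 km

6548 km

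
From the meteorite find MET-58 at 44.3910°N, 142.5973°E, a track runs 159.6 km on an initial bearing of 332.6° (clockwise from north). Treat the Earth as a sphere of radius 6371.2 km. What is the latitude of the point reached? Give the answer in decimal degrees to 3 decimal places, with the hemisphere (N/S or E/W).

45.661°N

δ = d/R = 159.6/6371.2 = 0.025050 rad
φ₂ = arcsin(sin φ₁ cos δ + cos φ₁ sin δ cos θ)
   = arcsin(0.69955·0.99969 + 0.71458·0.02505·0.88782) = 45.66142°
λ₂ = λ₁ + atan2(sin θ sin δ cos φ₁, cos δ − sin φ₁ sin φ₂) = 141.65228°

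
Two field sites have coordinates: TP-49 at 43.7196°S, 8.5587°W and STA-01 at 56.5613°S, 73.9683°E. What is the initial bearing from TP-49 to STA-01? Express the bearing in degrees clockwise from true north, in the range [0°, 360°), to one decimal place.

135.4°

Δλ = 82.5270°
y = sin Δλ · cos φ₂ = 0.546364
x = cos φ₁ sin φ₂ − sin φ₁ cos φ₂ cos Δλ = -0.553569
θ = atan2(y, x) = 135.3753° → 135.3753° (mod 360°)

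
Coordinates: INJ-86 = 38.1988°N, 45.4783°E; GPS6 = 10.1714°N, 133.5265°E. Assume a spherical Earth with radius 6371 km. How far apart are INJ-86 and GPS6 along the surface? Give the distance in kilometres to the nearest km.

Δφ = -28.0274°,  Δλ = 88.0482°
a = sin²(Δφ/2) + cos φ₁ cos φ₂ sin²(Δλ/2) = 0.432225
c = 2·arcsin(√a) = 1.434829 rad = 82.2096°
d = R·c = 6371 × 1.434829 = 9141.3 km

9141 km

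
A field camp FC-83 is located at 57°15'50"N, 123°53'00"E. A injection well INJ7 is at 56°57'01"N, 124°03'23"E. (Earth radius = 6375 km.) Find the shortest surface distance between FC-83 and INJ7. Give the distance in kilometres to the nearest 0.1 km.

FC-83: φ = +57.26389°, λ = +123.88333°
INJ7: φ = +56.95028°, λ = +124.05639°
Δφ = -0.3136°,  Δλ = 0.1731°
a = sin²(Δφ/2) + cos φ₁ cos φ₂ sin²(Δλ/2) = 0.000008
c = 2·arcsin(√a) = 0.005714 rad = 0.3274°
d = R·c = 6375 × 0.005714 = 36.4 km

36.4 km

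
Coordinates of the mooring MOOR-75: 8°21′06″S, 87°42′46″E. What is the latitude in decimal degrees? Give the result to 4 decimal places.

8.3517°S

8° + 21′/60 + 6″/3600 = 8 + 0.35000 + 0.00167 = 8.3517°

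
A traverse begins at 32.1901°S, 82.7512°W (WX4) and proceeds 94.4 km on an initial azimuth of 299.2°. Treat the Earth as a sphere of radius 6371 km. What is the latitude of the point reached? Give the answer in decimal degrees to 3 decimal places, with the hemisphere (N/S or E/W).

31.773°S

δ = d/R = 94.4/6371 = 0.014817 rad
φ₂ = arcsin(sin φ₁ cos δ + cos φ₁ sin δ cos θ)
   = arcsin(-0.53273·0.99989 + 0.84629·0.01482·0.48786) = -31.77294°
λ₂ = λ₁ + atan2(sin θ sin δ cos φ₁, cos δ − sin φ₁ sin φ₂) = -83.62291°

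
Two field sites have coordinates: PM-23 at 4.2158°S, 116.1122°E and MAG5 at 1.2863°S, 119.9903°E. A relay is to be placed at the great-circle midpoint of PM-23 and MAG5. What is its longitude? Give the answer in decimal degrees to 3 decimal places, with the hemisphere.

118.054°E

Bx = cos φ₂ cos Δλ = 0.997459,  By = cos φ₂ sin Δλ = 0.067617
φₘ = atan2(sin φ₁ + sin φ₂, √((cos φ₁ + Bx)² + By²)) = -2.75262°
λₘ = λ₁ + atan2(By, cos φ₁ + Bx) = 118.05363°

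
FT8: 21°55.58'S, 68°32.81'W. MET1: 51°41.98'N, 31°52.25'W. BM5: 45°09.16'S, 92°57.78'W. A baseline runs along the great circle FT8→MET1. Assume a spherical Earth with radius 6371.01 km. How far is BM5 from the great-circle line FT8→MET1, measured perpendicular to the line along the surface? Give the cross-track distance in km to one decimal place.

723.0 km

FT8: φ = -21.92633°, λ = -68.54683°
MET1: φ = +51.69967°, λ = -31.87083°
BM5: φ = -45.15267°, λ = -92.96300°
δ₁₃ = central angle FT8→BM5 = 0.534651 rad  (haversine)
θ₁₃ = bearing FT8→BM5 = 214.897°,  θ₁₂ = bearing FT8→MET1 = 22.057°
dₓₜ = R·arcsin(sin δ₁₃ · sin(θ₁₃ − θ₁₂)) = 6371.01·arcsin(0.50954·sin(192.840°)) = -722.965 km
|dₓₜ| = 722.965 km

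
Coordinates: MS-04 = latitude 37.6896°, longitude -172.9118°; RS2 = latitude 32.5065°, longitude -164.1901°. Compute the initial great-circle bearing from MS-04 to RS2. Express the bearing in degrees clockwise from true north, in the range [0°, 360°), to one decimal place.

123.4°

Δλ = 8.7217°
y = sin Δλ · cos φ₂ = 0.127879
x = cos φ₁ sin φ₂ − sin φ₁ cos φ₂ cos Δλ = -0.084377
θ = atan2(y, x) = 123.4176° → 123.4176° (mod 360°)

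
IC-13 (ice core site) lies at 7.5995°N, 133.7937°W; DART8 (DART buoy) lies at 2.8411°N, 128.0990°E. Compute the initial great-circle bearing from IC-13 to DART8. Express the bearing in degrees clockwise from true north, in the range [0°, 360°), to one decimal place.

273.9°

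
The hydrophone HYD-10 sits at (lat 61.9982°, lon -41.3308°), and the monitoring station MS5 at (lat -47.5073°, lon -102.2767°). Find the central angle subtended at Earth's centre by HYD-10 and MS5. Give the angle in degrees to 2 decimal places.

119.80°

Δφ = -109.5055°,  Δλ = -60.9459°
a = sin²(Δφ/2) + cos φ₁ cos φ₂ sin²(Δλ/2) = 0.748513
c = 2·arcsin(√a) = 2.090964 rad = 119.8034°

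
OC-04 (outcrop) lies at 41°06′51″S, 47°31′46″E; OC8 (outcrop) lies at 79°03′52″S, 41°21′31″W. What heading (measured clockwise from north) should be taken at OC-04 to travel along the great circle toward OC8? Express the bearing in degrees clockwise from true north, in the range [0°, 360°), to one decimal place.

OC-04: φ = -41.11417°, λ = +47.52944°
OC8: φ = -79.06444°, λ = -41.35861°
Δλ = -88.8881°
y = sin Δλ · cos φ₂ = -0.189669
x = cos φ₁ sin φ₂ − sin φ₁ cos φ₂ cos Δλ = -0.737299
θ = atan2(y, x) = -165.5736° → 194.4264° (mod 360°)

194.4°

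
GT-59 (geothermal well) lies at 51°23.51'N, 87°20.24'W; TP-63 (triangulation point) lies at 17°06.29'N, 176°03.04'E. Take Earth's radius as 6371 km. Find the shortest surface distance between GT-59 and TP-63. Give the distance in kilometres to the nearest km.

8976 km

GT-59: φ = +51.39183°, λ = -87.33733°
TP-63: φ = +17.10483°, λ = +176.05067°
Δφ = -34.2870°,  Δλ = -96.6120°
a = sin²(Δφ/2) + cos φ₁ cos φ₂ sin²(Δλ/2) = 0.419418
c = 2·arcsin(√a) = 1.408927 rad = 80.7255°
d = R·c = 6371 × 1.408927 = 8976.3 km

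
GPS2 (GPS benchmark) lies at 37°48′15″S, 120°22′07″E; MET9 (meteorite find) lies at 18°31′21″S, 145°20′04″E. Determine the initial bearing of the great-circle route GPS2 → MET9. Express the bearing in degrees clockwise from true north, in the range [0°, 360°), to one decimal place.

GPS2: φ = -37.80417°, λ = +120.36861°
MET9: φ = -18.52250°, λ = +145.33444°
Δλ = 24.9658°
y = sin Δλ · cos φ₂ = 0.400214
x = cos φ₁ sin φ₂ − sin φ₁ cos φ₂ cos Δλ = 0.275904
θ = atan2(y, x) = 55.4180° → 55.4180° (mod 360°)

55.4°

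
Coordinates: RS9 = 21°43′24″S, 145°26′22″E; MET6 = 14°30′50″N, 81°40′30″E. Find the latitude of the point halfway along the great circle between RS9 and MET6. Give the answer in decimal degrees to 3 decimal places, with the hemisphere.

4.243°S

RS9: φ = -21.72333°, λ = +145.43944°
MET6: φ = +14.51389°, λ = +81.67500°
Bx = cos φ₂ cos Δλ = 0.427955,  By = cos φ₂ sin Δλ = -0.868359
φₘ = atan2(sin φ₁ + sin φ₂, √((cos φ₁ + Bx)² + By²)) = -4.24266°
λₘ = λ₁ + atan2(By, cos φ₁ + Bx) = 112.82263°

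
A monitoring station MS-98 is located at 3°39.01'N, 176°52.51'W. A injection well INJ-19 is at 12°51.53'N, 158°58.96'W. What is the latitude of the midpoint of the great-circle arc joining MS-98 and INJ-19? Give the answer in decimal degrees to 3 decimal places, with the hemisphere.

8.355°N

MS-98: φ = +3.65017°, λ = -176.87517°
INJ-19: φ = +12.85883°, λ = -158.98267°
Bx = cos φ₂ cos Δλ = 0.927769,  By = cos φ₂ sin Δλ = 0.299527
φₘ = atan2(sin φ₁ + sin φ₂, √((cos φ₁ + Bx)² + By²)) = 8.35472°
λₘ = λ₁ + atan2(By, cos φ₁ + Bx) = -168.03430°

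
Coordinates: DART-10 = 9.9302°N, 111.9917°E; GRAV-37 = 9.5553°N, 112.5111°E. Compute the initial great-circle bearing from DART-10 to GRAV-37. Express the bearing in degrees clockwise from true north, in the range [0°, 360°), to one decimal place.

126.2°

Δλ = 0.5194°
y = sin Δλ · cos φ₂ = 0.008939
x = cos φ₁ sin φ₂ − sin φ₁ cos φ₂ cos Δλ = -0.006536
θ = atan2(y, x) = 126.1733° → 126.1733° (mod 360°)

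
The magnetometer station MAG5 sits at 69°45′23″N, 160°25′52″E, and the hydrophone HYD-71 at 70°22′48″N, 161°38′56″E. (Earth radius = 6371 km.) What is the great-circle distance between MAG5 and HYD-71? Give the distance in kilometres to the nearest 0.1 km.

83.3 km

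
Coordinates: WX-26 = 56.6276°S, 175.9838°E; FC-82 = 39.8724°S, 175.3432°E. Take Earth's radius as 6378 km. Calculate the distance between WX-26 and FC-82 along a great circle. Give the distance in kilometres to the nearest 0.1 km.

1865.7 km

Δφ = 16.7552°,  Δλ = -0.6406°
a = sin²(Δφ/2) + cos φ₁ cos φ₂ sin²(Δλ/2) = 0.021241
c = 2·arcsin(√a) = 0.292525 rad = 16.7604°
d = R·c = 6378 × 0.292525 = 1865.7 km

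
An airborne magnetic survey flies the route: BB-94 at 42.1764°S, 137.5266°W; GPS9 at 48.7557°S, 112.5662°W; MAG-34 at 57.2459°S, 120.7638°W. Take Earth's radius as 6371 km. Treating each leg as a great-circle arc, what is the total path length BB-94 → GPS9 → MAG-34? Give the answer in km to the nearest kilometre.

BB-94→GPS9: c = 0.324591 rad, d = 2067.97 km
GPS9→MAG-34: c = 0.171109 rad, d = 1090.13 km
Total = 2067.97 + 1090.13 = 3158.10 km

3158 km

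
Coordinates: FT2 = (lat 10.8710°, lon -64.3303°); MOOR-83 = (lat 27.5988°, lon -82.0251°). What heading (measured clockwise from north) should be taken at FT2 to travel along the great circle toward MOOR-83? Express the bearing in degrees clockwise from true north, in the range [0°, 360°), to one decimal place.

Δλ = -17.6948°
y = sin Δλ · cos φ₂ = -0.269362
x = cos φ₁ sin φ₂ − sin φ₁ cos φ₂ cos Δλ = 0.295733
θ = atan2(y, x) = -42.3281° → 317.6719° (mod 360°)

317.7°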